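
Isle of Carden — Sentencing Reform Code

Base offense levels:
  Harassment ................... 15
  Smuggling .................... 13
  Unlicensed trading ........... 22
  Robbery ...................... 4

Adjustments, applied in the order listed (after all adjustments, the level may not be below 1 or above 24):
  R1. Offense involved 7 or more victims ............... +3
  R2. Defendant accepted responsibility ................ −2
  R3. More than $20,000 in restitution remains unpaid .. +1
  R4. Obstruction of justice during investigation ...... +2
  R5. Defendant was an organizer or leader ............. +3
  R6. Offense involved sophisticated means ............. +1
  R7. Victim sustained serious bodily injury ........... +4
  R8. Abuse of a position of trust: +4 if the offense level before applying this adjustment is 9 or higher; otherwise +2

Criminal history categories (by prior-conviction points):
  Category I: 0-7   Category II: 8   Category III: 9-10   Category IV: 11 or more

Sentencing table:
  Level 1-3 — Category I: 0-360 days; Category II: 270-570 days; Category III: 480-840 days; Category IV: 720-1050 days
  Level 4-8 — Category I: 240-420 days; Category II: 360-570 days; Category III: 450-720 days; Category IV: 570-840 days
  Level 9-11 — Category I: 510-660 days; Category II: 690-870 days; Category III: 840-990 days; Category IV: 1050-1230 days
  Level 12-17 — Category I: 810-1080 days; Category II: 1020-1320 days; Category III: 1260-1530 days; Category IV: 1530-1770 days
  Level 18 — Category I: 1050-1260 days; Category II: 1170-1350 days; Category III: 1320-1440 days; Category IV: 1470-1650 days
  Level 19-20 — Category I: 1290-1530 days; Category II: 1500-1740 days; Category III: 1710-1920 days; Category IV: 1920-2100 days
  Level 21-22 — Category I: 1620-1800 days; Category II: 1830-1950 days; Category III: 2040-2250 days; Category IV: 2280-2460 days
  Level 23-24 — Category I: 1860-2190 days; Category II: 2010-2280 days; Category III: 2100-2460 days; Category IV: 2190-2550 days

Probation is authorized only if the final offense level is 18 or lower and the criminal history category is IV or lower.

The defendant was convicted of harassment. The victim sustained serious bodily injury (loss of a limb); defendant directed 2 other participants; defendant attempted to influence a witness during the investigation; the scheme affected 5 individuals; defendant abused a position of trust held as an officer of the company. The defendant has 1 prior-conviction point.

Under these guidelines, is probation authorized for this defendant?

Base offense level for harassment: 15.
R4 applies: 15 + 2 = 17.
R5 applies: 17 + 3 = 20.
R6 does not apply.
R7 applies: 20 + 4 = 24.
R8 applies (level before this adjustment is 24 ≥ 9, so +4): 24 + 4 = 28.
Level 28 exceeds the maximum of 24; capped at 24.
Final offense level: 24.
Criminal history: 1 prior point → Category I (0-7).
Level 24 falls in the 23-24 band.
Grid: Level 23-24 × Category I = 1860-2190 days.
Probation check: level 24 > 18 and category I ≤ IV → not eligible.

No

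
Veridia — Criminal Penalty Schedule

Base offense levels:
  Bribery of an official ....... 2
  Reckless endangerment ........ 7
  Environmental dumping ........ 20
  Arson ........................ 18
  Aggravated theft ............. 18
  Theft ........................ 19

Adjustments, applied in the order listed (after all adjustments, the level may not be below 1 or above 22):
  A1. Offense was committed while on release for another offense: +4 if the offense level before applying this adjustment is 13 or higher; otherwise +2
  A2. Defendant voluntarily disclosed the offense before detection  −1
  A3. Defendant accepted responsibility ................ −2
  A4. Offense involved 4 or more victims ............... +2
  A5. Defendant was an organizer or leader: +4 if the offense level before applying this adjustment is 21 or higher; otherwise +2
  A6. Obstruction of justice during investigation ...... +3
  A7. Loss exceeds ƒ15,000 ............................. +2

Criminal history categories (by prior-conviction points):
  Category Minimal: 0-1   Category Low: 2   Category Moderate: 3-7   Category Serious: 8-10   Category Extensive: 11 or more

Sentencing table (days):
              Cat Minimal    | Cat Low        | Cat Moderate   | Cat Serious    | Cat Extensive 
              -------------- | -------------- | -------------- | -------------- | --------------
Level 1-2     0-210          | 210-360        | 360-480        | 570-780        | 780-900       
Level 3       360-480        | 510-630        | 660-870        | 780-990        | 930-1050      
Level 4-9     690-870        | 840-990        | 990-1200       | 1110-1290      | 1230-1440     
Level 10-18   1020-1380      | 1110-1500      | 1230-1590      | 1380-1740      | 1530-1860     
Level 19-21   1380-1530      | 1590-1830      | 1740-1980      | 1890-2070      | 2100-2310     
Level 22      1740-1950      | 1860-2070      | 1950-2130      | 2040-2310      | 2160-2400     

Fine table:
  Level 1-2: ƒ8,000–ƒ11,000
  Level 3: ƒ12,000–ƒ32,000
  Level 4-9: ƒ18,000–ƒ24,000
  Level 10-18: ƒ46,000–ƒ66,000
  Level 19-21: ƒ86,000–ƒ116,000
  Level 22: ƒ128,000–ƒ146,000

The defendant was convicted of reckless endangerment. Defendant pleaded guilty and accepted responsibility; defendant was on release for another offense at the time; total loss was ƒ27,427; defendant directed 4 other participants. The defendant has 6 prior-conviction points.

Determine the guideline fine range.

Base offense level for reckless endangerment: 7.
A1 applies (level before this adjustment is 7 < 13, so +2): 7 + 2 = 9.
A3 applies: 9 − 2 = 7.
A5 applies (level before this adjustment is 7 < 21, so +2): 7 + 2 = 9.
A6 does not apply.
A7 applies: 9 + 2 = 11.
Final offense level: 11.
Level 11 falls in the 10-18 band.
Fine table: Level 10-18 → ƒ46,000–ƒ66,000.

ƒ46,000–ƒ66,000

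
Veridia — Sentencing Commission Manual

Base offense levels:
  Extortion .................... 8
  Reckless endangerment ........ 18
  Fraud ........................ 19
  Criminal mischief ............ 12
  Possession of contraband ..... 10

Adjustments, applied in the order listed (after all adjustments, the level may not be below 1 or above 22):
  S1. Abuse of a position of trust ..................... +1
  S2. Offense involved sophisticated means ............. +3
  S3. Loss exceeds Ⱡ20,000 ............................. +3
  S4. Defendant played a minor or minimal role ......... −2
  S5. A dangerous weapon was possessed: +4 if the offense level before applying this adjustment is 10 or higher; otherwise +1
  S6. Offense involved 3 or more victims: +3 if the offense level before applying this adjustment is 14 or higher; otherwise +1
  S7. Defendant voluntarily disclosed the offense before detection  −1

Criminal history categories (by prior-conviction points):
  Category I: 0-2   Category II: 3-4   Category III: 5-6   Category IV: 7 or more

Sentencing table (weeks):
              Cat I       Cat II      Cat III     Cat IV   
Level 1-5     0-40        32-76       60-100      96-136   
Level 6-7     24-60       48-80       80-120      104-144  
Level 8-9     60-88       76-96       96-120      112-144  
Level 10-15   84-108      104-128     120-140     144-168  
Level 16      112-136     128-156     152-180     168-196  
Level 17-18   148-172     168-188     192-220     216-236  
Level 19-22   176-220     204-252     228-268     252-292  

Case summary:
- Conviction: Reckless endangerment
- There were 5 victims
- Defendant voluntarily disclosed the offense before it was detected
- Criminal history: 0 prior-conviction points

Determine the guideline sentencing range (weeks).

Base offense level for reckless endangerment: 18.
S2 does not apply.
S4 does not apply.
S6 applies (level before this adjustment is 18 ≥ 14, so +3): 18 + 3 = 21.
S7 applies: 21 − 1 = 20.
Final offense level: 20.
Criminal history: 0 prior points → Category I (0-2).
Level 20 falls in the 19-22 band.
Grid: Level 19-22 × Category I = 176-220 weeks.

176-220 weeks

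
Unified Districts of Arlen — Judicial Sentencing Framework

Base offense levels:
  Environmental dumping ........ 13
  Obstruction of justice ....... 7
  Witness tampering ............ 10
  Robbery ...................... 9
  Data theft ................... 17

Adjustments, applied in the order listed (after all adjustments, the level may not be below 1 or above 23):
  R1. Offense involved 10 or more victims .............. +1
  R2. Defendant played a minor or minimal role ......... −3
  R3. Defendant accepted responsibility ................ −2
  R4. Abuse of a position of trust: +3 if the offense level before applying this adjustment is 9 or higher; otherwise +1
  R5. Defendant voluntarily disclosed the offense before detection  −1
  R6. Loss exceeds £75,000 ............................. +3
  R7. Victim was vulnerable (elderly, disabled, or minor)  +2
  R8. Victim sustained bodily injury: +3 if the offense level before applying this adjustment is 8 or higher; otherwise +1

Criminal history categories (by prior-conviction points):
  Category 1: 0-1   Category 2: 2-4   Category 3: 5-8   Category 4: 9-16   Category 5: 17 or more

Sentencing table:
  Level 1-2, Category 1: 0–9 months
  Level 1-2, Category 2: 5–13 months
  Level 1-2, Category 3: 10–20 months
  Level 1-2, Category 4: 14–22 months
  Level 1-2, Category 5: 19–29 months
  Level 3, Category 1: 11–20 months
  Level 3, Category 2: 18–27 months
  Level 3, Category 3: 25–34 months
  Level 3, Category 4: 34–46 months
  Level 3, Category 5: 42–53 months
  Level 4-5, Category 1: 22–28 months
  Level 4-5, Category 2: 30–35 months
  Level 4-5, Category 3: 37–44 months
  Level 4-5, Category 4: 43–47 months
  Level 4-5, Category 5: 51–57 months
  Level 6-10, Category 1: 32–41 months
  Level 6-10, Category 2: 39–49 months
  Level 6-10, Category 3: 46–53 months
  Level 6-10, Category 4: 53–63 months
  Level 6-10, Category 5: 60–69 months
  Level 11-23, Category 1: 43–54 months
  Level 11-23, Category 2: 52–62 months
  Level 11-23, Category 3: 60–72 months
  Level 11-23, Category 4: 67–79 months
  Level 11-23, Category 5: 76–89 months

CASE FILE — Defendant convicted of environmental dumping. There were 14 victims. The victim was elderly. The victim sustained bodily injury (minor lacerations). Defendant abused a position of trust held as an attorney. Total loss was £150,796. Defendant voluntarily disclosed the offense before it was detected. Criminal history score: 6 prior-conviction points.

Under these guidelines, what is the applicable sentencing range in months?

60-72 months

Base offense level for environmental dumping: 13.
R1 applies: 13 + 1 = 14.
R3 does not apply.
R4 applies (level before this adjustment is 14 ≥ 9, so +3): 14 + 3 = 17.
R5 applies: 17 − 1 = 16.
R6 applies: 16 + 3 = 19.
R7 applies: 19 + 2 = 21.
R8 applies (level before this adjustment is 21 ≥ 8, so +3): 21 + 3 = 24.
Level 24 exceeds the maximum of 23; capped at 23.
Final offense level: 23.
Criminal history: 6 prior points → Category 3 (5-8).
Level 23 falls in the 11-23 band.
Grid: Level 11-23 × Category 3 = 60-72 months.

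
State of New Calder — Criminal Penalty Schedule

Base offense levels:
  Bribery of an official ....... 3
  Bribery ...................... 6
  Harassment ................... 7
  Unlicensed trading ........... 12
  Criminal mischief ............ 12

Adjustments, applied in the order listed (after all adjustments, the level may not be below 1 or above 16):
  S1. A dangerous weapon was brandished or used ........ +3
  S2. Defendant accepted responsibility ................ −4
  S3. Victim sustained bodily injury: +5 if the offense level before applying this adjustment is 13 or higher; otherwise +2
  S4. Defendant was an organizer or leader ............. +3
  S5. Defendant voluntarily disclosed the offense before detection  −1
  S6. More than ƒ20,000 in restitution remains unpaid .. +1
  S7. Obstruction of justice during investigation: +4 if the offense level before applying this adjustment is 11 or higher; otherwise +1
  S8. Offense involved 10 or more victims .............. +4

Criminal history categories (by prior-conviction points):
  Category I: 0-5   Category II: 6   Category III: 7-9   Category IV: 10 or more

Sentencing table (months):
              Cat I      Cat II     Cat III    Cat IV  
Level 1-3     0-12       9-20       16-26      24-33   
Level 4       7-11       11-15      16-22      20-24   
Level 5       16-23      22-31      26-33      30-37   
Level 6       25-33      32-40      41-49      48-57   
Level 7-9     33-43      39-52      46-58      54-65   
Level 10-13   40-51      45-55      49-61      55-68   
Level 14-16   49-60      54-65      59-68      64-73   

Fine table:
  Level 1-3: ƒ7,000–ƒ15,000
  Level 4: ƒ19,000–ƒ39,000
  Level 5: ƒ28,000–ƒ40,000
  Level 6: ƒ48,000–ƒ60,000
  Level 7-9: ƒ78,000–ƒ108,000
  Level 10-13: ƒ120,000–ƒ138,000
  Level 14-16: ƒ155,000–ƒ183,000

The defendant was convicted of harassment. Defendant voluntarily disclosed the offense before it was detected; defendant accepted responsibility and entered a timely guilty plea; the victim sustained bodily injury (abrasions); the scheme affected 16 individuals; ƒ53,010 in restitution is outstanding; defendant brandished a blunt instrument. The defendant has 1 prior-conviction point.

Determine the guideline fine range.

ƒ120,000–ƒ138,000

Base offense level for harassment: 7.
S1 applies: 7 + 3 = 10.
S2 applies: 10 − 4 = 6.
S3 applies (level before this adjustment is 6 < 13, so +2): 6 + 2 = 8.
S5 applies: 8 − 1 = 7.
S6 applies: 7 + 1 = 8.
S8 applies: 8 + 4 = 12.
Final offense level: 12.
Level 12 falls in the 10-13 band.
Fine table: Level 10-13 → ƒ120,000–ƒ138,000.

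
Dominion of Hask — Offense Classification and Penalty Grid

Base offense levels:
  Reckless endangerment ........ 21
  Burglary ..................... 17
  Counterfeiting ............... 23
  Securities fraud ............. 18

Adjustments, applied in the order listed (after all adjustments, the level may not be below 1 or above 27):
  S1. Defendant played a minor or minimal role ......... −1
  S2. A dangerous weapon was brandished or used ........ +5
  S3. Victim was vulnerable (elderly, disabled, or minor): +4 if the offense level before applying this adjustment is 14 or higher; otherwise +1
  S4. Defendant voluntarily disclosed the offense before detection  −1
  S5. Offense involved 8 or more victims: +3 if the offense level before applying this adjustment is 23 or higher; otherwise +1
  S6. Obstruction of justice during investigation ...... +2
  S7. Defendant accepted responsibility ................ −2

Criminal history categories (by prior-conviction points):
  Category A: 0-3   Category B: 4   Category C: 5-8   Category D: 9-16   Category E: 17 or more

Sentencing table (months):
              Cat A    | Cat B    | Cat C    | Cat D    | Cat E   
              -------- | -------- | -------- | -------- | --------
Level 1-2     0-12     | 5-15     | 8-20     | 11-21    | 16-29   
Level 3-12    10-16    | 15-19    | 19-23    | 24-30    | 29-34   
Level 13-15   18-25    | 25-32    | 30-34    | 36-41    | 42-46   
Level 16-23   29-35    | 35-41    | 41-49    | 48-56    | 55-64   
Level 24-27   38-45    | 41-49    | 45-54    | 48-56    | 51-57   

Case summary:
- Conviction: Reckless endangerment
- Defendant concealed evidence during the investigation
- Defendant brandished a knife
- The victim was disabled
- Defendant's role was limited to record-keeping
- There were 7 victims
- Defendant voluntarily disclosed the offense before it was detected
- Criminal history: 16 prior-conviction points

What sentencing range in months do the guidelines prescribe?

48-56 months

Base offense level for reckless endangerment: 21.
S1 applies: 21 − 1 = 20.
S2 applies: 20 + 5 = 25.
S3 applies (level before this adjustment is 25 ≥ 14, so +4): 25 + 4 = 29.
S4 applies: 29 − 1 = 28.
S5 does not apply.
S6 applies: 28 + 2 = 30.
Level 30 exceeds the maximum of 27; capped at 27.
Final offense level: 27.
Criminal history: 16 prior points → Category D (9-16).
Level 27 falls in the 24-27 band.
Grid: Level 24-27 × Category D = 48-56 months.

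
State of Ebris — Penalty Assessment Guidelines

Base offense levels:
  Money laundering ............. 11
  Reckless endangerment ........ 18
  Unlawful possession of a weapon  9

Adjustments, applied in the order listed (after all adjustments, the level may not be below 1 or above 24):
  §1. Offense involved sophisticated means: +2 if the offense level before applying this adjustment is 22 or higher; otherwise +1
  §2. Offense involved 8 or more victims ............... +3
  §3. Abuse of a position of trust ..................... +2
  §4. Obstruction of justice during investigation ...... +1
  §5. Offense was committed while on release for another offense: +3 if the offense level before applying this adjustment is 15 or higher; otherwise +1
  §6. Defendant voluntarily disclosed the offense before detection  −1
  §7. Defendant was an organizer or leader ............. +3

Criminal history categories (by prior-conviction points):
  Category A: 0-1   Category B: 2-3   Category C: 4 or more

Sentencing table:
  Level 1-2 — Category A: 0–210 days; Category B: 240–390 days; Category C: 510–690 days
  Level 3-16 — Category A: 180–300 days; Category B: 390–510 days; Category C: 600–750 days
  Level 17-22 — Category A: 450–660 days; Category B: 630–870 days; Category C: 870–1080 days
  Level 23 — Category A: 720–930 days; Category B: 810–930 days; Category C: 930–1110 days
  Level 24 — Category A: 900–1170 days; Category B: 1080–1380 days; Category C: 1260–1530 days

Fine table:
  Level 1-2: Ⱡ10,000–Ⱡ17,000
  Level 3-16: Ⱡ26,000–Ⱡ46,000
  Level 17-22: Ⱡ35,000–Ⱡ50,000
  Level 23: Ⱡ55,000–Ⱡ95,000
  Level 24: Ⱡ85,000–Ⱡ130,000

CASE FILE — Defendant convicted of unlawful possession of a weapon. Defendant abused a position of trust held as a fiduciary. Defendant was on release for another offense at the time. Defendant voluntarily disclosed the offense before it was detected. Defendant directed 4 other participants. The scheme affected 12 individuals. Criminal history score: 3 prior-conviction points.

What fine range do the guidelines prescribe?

Ⱡ35,000–Ⱡ50,000

Base offense level for unlawful possession of a weapon: 9.
§1 does not apply.
§2 applies: 9 + 3 = 12.
§3 applies: 12 + 2 = 14.
§5 applies (level before this adjustment is 14 < 15, so +1): 14 + 1 = 15.
§6 applies: 15 − 1 = 14.
§7 applies: 14 + 3 = 17.
Final offense level: 17.
Level 17 falls in the 17-22 band.
Fine table: Level 17-22 → Ⱡ35,000–Ⱡ50,000.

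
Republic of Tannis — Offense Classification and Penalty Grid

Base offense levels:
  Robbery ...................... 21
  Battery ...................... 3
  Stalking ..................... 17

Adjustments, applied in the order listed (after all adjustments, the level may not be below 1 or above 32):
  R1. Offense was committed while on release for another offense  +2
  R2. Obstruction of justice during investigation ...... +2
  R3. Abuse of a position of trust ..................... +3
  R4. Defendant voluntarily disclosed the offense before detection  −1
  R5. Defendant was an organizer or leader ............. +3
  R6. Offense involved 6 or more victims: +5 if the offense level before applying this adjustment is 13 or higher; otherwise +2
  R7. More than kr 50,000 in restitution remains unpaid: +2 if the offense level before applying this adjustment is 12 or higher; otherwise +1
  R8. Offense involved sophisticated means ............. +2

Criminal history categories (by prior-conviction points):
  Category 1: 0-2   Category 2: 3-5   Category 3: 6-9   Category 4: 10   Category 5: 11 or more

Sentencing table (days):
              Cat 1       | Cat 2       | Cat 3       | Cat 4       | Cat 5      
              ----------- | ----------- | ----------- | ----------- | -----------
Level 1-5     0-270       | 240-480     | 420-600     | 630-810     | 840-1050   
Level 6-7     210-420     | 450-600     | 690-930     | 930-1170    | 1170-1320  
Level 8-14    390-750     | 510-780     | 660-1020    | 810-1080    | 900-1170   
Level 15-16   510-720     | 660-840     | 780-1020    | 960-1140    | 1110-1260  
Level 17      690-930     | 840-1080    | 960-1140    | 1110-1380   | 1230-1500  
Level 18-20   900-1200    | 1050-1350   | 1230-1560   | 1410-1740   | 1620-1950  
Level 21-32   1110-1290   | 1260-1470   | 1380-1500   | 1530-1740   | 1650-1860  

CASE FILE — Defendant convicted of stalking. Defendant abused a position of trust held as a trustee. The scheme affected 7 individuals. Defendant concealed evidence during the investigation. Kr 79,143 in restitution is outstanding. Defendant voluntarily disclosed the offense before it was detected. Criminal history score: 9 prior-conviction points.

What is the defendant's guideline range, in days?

Base offense level for stalking: 17.
R2 applies: 17 + 2 = 19.
R3 applies: 19 + 3 = 22.
R4 applies: 22 − 1 = 21.
R6 applies (level before this adjustment is 21 ≥ 13, so +5): 21 + 5 = 26.
R7 applies (level before this adjustment is 26 ≥ 12, so +2): 26 + 2 = 28.
R8 does not apply.
Final offense level: 28.
Criminal history: 9 prior points → Category 3 (6-9).
Level 28 falls in the 21-32 band.
Grid: Level 21-32 × Category 3 = 1380-1500 days.

1380-1500 days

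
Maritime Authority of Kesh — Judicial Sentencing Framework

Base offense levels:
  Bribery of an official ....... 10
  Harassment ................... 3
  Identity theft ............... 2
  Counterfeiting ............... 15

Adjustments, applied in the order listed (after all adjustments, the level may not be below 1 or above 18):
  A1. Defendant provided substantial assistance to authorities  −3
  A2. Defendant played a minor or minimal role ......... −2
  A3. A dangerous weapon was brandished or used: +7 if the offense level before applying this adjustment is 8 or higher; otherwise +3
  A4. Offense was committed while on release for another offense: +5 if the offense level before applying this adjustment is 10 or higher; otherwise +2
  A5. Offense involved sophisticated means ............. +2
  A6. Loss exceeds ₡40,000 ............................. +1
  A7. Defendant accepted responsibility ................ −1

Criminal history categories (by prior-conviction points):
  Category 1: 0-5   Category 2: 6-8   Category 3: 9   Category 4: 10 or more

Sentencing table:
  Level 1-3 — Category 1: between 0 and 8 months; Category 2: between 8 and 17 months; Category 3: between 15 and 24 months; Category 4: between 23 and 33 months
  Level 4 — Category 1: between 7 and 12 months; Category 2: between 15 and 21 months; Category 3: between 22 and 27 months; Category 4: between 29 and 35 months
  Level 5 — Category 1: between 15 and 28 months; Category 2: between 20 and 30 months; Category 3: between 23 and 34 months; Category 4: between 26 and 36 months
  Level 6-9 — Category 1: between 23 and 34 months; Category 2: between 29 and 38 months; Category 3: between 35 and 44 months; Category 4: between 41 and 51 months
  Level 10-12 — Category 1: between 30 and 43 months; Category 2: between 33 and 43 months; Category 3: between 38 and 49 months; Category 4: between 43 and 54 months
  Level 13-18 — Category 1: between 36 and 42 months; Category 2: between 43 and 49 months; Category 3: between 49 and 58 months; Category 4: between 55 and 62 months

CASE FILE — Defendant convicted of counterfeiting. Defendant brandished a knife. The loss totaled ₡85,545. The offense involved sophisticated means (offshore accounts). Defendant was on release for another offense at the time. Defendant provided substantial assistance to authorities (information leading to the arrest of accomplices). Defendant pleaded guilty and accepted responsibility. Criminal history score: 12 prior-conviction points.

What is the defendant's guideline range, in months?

Base offense level for counterfeiting: 15.
A1 applies: 15 − 3 = 12.
A2 does not apply.
A3 applies (level before this adjustment is 12 ≥ 8, so +7): 12 + 7 = 19.
A4 applies (level before this adjustment is 19 ≥ 10, so +5): 19 + 5 = 24.
A5 applies: 24 + 2 = 26.
A6 applies: 26 + 1 = 27.
A7 applies: 27 − 1 = 26.
Level 26 exceeds the maximum of 18; capped at 18.
Final offense level: 18.
Criminal history: 12 prior points → Category 4 (10+).
Level 18 falls in the 13-18 band.
Grid: Level 13-18 × Category 4 = 55-62 months.

55-62 months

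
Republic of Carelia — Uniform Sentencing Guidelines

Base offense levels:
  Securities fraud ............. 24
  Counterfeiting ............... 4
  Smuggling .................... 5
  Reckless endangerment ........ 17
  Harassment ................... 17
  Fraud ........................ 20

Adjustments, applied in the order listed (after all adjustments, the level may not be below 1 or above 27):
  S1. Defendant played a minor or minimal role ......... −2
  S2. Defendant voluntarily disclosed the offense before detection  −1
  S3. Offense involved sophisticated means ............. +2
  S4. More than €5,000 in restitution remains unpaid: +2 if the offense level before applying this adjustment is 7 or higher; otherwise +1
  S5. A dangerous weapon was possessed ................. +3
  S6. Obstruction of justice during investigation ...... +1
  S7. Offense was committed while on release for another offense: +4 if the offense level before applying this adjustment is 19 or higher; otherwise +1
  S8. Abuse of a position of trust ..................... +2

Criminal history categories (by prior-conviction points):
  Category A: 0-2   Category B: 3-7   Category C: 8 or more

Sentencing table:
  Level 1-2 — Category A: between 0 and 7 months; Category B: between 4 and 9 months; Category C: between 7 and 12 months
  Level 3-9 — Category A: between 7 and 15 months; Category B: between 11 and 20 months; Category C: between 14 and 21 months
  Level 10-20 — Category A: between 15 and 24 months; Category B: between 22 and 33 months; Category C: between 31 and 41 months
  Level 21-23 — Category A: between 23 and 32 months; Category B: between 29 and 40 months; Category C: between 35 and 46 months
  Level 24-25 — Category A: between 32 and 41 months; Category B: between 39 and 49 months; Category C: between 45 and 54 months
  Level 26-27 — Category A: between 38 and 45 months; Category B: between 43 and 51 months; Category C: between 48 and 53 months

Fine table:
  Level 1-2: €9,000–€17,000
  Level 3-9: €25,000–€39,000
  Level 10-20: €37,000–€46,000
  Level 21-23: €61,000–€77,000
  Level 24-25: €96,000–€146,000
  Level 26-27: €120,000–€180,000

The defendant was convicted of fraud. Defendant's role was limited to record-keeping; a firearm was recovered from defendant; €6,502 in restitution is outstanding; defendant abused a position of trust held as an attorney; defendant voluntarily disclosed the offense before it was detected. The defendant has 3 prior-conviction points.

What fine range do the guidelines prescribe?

Base offense level for fraud: 20.
S1 applies: 20 − 2 = 18.
S2 applies: 18 − 1 = 17.
S3 does not apply.
S4 applies (level before this adjustment is 17 ≥ 7, so +2): 17 + 2 = 19.
S5 applies: 19 + 3 = 22.
S8 applies: 22 + 2 = 24.
Final offense level: 24.
Level 24 falls in the 24-25 band.
Fine table: Level 24-25 → €96,000–€146,000.

€96,000–€146,000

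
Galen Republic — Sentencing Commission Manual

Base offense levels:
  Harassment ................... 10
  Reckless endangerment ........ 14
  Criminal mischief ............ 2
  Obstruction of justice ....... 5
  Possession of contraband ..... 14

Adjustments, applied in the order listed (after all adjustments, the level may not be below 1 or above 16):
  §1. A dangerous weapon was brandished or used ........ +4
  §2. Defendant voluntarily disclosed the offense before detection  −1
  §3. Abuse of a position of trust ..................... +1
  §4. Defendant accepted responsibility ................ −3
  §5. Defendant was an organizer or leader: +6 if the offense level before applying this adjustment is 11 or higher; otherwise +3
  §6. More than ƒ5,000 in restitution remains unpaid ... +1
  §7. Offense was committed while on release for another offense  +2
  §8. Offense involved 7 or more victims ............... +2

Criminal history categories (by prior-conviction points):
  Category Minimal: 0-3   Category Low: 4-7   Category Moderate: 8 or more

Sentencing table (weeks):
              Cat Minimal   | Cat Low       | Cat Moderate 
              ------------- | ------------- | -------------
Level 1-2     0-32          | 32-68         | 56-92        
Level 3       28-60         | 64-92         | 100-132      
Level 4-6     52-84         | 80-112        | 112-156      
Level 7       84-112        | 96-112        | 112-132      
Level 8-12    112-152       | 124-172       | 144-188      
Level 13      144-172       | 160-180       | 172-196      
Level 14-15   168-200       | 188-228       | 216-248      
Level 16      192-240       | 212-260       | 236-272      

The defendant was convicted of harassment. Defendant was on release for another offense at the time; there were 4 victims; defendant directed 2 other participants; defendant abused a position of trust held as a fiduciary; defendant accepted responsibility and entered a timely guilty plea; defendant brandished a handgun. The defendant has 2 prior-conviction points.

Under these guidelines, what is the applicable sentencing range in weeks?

192-240 weeks

Base offense level for harassment: 10.
§1 applies: 10 + 4 = 14.
§3 applies: 14 + 1 = 15.
§4 applies: 15 − 3 = 12.
§5 applies (level before this adjustment is 12 ≥ 11, so +6): 12 + 6 = 18.
§6 does not apply.
§7 applies: 18 + 2 = 20.
§8 does not apply.
Level 20 exceeds the maximum of 16; capped at 16.
Final offense level: 16.
Criminal history: 2 prior points → Category Minimal (0-3).
Level 16 falls in the 16 band.
Grid: Level 16 × Category Minimal = 192-240 weeks.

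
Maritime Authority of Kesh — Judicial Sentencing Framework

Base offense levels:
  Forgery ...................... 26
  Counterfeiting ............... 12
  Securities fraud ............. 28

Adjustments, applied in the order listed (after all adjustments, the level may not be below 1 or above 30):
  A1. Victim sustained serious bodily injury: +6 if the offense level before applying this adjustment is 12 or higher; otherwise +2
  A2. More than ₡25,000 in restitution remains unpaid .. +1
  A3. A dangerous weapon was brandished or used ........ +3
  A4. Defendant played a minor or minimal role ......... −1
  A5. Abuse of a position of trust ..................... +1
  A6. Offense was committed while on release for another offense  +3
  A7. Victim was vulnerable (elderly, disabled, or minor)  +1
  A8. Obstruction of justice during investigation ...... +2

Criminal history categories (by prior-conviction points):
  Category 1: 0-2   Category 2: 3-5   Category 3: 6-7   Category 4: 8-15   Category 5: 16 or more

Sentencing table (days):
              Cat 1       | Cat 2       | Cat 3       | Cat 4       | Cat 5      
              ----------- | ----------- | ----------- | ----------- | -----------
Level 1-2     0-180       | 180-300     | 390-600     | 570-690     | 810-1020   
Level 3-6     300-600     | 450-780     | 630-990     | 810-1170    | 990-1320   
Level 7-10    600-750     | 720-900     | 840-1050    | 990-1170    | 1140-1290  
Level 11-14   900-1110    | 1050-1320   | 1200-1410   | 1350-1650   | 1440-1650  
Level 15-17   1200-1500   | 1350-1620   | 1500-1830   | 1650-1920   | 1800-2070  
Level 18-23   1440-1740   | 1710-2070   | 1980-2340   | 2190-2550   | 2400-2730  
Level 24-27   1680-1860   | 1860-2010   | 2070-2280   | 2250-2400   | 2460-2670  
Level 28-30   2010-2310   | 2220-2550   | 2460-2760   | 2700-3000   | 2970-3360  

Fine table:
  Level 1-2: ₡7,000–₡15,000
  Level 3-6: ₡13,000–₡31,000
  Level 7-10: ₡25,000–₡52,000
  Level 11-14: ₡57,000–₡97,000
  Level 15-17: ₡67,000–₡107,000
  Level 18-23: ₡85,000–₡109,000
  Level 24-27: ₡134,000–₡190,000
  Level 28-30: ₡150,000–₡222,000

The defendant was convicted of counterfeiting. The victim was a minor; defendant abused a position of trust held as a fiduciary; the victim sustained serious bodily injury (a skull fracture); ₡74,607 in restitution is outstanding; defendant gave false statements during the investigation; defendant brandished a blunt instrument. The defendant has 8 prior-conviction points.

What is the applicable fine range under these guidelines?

Base offense level for counterfeiting: 12.
A1 applies (level before this adjustment is 12 ≥ 12, so +6): 12 + 6 = 18.
A2 applies: 18 + 1 = 19.
A3 applies: 19 + 3 = 22.
A4 does not apply.
A5 applies: 22 + 1 = 23.
A6 does not apply.
A7 applies: 23 + 1 = 24.
A8 applies: 24 + 2 = 26.
Final offense level: 26.
Level 26 falls in the 24-27 band.
Fine table: Level 24-27 → ₡134,000–₡190,000.

₡134,000–₡190,000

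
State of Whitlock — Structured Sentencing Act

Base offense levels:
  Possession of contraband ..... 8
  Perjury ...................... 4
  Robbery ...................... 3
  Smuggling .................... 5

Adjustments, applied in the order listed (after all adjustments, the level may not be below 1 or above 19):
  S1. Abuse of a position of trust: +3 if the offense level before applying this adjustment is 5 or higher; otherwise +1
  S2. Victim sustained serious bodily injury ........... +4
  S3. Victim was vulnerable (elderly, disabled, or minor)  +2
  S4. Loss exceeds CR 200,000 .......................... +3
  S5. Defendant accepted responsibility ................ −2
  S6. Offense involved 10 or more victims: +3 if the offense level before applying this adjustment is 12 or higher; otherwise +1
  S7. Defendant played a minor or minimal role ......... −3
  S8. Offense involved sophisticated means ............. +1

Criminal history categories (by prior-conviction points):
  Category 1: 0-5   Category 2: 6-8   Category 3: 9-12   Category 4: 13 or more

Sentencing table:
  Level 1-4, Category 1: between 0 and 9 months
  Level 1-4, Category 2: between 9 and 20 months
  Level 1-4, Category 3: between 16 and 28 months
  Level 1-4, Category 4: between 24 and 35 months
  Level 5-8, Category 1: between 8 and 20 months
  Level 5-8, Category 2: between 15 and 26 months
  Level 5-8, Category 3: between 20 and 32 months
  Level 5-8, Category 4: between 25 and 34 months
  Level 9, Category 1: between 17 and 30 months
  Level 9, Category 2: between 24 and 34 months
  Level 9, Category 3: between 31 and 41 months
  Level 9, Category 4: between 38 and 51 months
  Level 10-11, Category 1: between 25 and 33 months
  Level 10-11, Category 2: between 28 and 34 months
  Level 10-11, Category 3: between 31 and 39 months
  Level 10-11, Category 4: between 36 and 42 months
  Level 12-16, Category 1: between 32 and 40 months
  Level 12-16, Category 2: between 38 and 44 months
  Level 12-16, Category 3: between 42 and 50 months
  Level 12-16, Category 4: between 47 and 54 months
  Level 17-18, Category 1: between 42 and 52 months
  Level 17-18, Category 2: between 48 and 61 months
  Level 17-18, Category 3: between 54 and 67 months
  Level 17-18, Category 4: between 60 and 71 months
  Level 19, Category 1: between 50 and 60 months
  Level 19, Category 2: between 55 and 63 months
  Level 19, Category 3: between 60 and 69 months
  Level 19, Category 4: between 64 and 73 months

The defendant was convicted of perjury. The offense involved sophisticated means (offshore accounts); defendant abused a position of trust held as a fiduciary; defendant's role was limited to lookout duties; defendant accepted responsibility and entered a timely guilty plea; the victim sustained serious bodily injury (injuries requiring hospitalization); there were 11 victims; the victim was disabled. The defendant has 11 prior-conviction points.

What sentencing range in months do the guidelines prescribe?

Base offense level for perjury: 4.
S1 applies (level before this adjustment is 4 < 5, so +1): 4 + 1 = 5.
S2 applies: 5 + 4 = 9.
S3 applies: 9 + 2 = 11.
S4 does not apply.
S5 applies: 11 − 2 = 9.
S6 applies (level before this adjustment is 9 < 12, so +1): 9 + 1 = 10.
S7 applies: 10 − 3 = 7.
S8 applies: 7 + 1 = 8.
Final offense level: 8.
Criminal history: 11 prior points → Category 3 (9-12).
Level 8 falls in the 5-8 band.
Grid: Level 5-8 × Category 3 = 20-32 months.

20-32 months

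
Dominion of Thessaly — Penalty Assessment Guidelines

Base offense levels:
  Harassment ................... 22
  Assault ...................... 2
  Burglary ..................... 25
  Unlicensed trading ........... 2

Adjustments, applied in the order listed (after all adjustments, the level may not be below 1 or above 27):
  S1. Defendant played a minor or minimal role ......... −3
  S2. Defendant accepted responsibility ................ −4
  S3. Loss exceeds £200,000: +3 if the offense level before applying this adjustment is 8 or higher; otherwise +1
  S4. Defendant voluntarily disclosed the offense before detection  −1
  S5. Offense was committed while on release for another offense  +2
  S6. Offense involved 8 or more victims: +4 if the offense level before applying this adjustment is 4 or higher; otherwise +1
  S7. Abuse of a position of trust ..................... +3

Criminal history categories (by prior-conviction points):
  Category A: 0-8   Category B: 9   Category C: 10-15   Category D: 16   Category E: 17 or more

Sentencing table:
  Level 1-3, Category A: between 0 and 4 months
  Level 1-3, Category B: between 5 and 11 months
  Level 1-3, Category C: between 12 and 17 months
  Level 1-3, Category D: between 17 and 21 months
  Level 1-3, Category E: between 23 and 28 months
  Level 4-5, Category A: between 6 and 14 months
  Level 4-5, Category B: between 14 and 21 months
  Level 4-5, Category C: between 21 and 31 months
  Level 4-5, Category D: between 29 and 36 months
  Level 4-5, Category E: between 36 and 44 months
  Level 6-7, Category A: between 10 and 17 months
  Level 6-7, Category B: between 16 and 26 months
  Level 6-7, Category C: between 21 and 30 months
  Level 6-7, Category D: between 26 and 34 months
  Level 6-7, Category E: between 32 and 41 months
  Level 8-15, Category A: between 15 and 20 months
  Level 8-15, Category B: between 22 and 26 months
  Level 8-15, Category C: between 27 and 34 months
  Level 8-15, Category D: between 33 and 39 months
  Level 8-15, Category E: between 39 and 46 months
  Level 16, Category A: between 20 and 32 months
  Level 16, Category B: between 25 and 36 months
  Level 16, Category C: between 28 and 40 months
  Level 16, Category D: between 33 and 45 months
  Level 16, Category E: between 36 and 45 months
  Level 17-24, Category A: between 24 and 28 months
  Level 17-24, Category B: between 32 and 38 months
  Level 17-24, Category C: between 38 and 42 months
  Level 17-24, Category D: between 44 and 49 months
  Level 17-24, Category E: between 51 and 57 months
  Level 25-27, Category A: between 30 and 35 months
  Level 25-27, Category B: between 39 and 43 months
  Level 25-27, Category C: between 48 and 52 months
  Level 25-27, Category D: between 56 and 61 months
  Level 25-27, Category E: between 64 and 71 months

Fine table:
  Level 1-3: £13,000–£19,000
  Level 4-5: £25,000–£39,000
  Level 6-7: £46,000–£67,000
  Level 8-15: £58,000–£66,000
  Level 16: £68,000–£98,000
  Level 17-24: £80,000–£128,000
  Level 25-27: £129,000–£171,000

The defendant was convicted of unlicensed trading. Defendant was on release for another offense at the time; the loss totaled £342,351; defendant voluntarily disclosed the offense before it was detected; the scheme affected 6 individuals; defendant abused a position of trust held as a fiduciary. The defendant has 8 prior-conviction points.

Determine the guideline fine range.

Base offense level for unlicensed trading: 2.
S1 does not apply.
S3 applies (level before this adjustment is 2 < 8, so +1): 2 + 1 = 3.
S4 applies: 3 − 1 = 2.
S5 applies: 2 + 2 = 4.
S7 applies: 4 + 3 = 7.
Final offense level: 7.
Level 7 falls in the 6-7 band.
Fine table: Level 6-7 → £46,000–£67,000.

£46,000–£67,000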